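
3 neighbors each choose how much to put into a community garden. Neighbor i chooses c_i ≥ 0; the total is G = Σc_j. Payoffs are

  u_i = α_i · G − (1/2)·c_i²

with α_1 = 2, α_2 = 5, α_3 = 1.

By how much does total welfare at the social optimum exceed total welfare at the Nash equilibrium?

47

Neighbor i's FOC: ∂u_i/∂c_i = α_i − c_i = 0, so c_i* = α_i.
NE contributions = (2, 5, 1); G = 8.
W^NE = (Σα)·G − ½Σα_i² = 8² − ½·30 = 49.
Planner sets c_i = Σα_j = 8 for every i, so G^SO = 3·8 = 24.
W^SO = (Σα)·G^SO − ½·3·(Σα)² = (3/2)·8² = 96.
Deadweight loss = W^SO − W^NE = 47.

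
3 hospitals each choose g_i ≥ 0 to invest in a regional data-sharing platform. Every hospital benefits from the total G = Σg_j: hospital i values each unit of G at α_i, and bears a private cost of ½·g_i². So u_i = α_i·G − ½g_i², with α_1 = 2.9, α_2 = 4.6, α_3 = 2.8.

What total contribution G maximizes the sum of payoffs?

Planner FOC: ∂(Σu_j)/∂g_i = (Σα_j) − g_i = 0, so g_i^SO = Σα_j = 10.3 for every i; G^SO = 30.9.

30.9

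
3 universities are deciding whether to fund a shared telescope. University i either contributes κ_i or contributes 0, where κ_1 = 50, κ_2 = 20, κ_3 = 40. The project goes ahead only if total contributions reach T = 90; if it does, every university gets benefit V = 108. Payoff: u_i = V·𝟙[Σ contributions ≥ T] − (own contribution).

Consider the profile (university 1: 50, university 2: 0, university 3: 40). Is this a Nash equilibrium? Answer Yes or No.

Yes

Total = 90 ≥ 90: provided.
University 1 (pledges 50, payoff 58): dropping to 0 → total 40, payoff 0. No gain.
University 2 (pledges 0, payoff 108): pledging 20 → total 110, payoff 88. No gain.
University 3 (pledges 40, payoff 68): dropping to 0 → total 50, payoff 0. No gain.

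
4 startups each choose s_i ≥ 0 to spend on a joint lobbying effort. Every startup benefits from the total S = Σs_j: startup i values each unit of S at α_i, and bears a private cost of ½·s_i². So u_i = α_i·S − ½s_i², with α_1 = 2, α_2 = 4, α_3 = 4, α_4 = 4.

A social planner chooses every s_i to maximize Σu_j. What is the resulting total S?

56

Planner FOC: ∂(Σu_j)/∂s_i = (Σα_j) − s_i = 0, so s_i^SO = Σα_j = 14 for every i; S^SO = 56.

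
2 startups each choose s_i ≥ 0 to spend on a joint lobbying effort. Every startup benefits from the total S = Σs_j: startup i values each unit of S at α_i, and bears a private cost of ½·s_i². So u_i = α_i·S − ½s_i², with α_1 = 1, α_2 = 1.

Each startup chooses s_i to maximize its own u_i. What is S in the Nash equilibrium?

2

Startup i's FOC: ∂u_i/∂s_i = α_i − s_i = 0, so s_i* = α_i.
NE contributions = (1, 1); S = 2.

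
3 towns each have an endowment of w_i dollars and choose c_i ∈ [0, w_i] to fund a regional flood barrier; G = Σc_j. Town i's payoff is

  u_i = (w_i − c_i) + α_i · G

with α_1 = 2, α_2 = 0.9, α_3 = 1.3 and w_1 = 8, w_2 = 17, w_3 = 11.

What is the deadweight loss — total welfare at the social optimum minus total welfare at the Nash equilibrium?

∂u_i/∂c_i = α_i − 1, so town i contributes w_i if α_i > 1, else 0.
α_i > 1 for i ∈ {1, 3}; NE contributions (8, 0, 11), G = 19.
W^NE = Σw_i − G^NE + (Σα_i)·G^NE = 36 + 3.2·19 = 96.8.
Planner: ∂(Σu_j)/∂c_i = Σα_j − 1 = 3.2 > 0, so everyone contributes w_i; G^SO = 36, W^SO = 36 + 3.2·36 = 151.2.
Deadweight loss = 54.4.

54.4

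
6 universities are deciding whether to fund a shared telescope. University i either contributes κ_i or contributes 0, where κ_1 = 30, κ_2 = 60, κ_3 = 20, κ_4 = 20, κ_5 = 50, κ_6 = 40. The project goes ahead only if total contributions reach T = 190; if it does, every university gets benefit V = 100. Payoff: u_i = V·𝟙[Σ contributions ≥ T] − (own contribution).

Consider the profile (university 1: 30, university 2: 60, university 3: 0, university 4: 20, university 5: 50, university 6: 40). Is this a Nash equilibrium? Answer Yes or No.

Total = 200 ≥ 190: provided.
University 1 (pledges 30, payoff 70): dropping to 0 → total 170, payoff 0. No gain.
University 2 (pledges 60, payoff 40): dropping to 0 → total 140, payoff 0. No gain.
University 3 (pledges 0, payoff 100): pledging 20 → total 220, payoff 80. No gain.
University 4 (pledges 20, payoff 80): dropping to 0 → total 180, payoff 0. No gain.
University 5 (pledges 50, payoff 50): dropping to 0 → total 150, payoff 0. No gain.
University 6 (pledges 40, payoff 60): dropping to 0 → total 160, payoff 0. No gain.

Yes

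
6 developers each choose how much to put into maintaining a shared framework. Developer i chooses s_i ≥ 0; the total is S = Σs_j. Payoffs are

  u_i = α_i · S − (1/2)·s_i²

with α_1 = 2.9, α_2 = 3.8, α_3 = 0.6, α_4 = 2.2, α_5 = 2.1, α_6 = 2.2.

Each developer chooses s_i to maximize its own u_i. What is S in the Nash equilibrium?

13.8

Developer i's FOC: ∂u_i/∂s_i = α_i − s_i = 0, so s_i* = α_i.
NE contributions = (2.9, 3.8, 0.6, 2.2, 2.1, 2.2); S = 13.8.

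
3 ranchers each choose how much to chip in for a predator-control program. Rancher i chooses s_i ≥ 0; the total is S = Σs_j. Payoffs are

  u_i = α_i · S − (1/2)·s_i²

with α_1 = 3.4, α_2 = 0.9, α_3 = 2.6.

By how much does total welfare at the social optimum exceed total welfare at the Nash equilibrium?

33.37

Rancher i's FOC: ∂u_i/∂s_i = α_i − s_i = 0, so s_i* = α_i.
NE contributions = (3.4, 0.9, 2.6); S = 6.9.
W^NE = (Σα)·S − ½Σα_i² = 6.9² − ½·19.13 = 38.045.
Planner sets s_i = Σα_j = 6.9 for every i, so S^SO = 3·6.9 = 20.7.
W^SO = (Σα)·S^SO − ½·3·(Σα)² = (3/2)·6.9² = 71.415.
Deadweight loss = W^SO − W^NE = 33.37.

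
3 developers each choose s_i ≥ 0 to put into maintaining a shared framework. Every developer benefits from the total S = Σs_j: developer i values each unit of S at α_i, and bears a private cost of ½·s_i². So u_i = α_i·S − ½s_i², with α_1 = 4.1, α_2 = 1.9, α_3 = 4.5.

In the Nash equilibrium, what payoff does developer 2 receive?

Developer i's FOC: ∂u_i/∂s_i = α_i − s_i = 0, so s_i* = α_i.
NE contributions = (4.1, 1.9, 4.5); S = 10.5.
u_2 = α_2·S − ½·(s_2)² = 1.9·10.5 − ½·1.9² = 18.145.

18.145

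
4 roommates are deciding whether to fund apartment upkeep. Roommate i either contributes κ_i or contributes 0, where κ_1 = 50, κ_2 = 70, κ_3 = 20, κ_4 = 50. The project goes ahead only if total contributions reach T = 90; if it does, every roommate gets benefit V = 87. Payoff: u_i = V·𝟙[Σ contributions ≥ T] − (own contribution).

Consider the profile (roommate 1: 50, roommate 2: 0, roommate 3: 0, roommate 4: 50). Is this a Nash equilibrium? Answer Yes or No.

Total = 100 ≥ 90: provided.
Roommate 1 (pledges 50, payoff 37): dropping to 0 → total 50, payoff 0. No gain.
Roommate 2 (pledges 0, payoff 87): pledging 70 → total 170, payoff 17. No gain.
Roommate 3 (pledges 0, payoff 87): pledging 20 → total 120, payoff 67. No gain.
Roommate 4 (pledges 50, payoff 37): dropping to 0 → total 50, payoff 0. No gain.

Yes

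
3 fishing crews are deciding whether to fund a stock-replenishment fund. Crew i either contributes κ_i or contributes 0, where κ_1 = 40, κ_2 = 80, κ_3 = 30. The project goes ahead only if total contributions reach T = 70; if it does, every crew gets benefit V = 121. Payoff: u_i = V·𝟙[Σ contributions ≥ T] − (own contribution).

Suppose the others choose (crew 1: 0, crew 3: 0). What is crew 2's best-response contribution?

Others' total = 0. Contributing 80 brings total to 80 ≥ 70: gain V − κ_2 = 41.
Best response: 80.

80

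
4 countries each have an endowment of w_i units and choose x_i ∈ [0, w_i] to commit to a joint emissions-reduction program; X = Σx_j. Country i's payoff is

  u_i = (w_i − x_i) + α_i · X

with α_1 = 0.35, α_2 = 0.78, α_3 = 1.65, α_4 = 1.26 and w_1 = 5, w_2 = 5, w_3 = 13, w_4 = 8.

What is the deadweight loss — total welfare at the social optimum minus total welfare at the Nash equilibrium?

∂u_i/∂x_i = α_i − 1, so country i contributes w_i if α_i > 1, else 0.
α_i > 1 for i ∈ {3, 4}; NE contributions (0, 0, 13, 8), X = 21.
W^NE = Σw_i − X^NE + (Σα_i)·X^NE = 31 + 3.04·21 = 94.84.
Planner: ∂(Σu_j)/∂x_i = Σα_j − 1 = 3.04 > 0, so everyone contributes w_i; X^SO = 31, W^SO = 31 + 3.04·31 = 125.24.
Deadweight loss = 30.4.

30.4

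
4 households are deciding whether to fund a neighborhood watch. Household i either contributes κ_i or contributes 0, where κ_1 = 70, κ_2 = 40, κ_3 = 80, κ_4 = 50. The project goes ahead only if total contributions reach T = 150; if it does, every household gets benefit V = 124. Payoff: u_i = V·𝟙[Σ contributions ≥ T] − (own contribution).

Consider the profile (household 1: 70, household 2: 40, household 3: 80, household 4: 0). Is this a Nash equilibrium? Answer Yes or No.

Total = 190 ≥ 150: provided.
Household 1 (pledges 70, payoff 54): dropping to 0 → total 120, payoff 0. No gain.
Household 2 (pledges 40, payoff 84): dropping to 0 → total 150, payoff 124. Profitable deviation.

No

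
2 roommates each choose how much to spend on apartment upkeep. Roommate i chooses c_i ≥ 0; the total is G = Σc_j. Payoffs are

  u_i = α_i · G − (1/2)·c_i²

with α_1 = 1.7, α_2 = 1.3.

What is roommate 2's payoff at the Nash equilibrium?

Roommate i's FOC: ∂u_i/∂c_i = α_i − c_i = 0, so c_i* = α_i.
NE contributions = (1.7, 1.3); G = 3.
u_2 = α_2·G − ½·(c_2)² = 1.3·3 − ½·1.3² = 3.055.

3.055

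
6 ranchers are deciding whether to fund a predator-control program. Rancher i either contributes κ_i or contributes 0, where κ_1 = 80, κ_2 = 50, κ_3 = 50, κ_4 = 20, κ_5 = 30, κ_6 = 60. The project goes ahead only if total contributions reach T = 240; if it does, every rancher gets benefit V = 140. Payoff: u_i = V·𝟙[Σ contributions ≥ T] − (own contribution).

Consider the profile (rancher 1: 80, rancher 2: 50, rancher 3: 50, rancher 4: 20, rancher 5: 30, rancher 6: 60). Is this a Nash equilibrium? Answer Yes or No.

Total = 290 ≥ 240: provided.
Rancher 1 (pledges 80, payoff 60): dropping to 0 → total 210, payoff 0. No gain.
Rancher 2 (pledges 50, payoff 90): dropping to 0 → total 240, payoff 140. Profitable deviation.

No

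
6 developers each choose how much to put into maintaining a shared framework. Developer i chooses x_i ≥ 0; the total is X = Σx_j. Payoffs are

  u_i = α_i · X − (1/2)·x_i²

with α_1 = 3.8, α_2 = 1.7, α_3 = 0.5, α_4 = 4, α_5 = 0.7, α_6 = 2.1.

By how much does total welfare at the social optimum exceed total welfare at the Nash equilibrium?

Developer i's FOC: ∂u_i/∂x_i = α_i − x_i = 0, so x_i* = α_i.
NE contributions = (3.8, 1.7, 0.5, 4, 0.7, 2.1); X = 12.8.
W^NE = (Σα)·X − ½Σα_i² = 12.8² − ½·38.48 = 144.6.
Planner sets x_i = Σα_j = 12.8 for every i, so X^SO = 6·12.8 = 76.8.
W^SO = (Σα)·X^SO − ½·6·(Σα)² = (6/2)·12.8² = 491.52.
Deadweight loss = W^SO − W^NE = 346.92.

346.92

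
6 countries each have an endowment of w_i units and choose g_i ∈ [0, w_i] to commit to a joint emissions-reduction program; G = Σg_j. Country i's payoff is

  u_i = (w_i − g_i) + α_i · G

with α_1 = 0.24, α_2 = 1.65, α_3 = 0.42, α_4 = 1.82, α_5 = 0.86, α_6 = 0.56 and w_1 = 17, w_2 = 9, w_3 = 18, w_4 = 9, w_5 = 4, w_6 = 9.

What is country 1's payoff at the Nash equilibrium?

21.32

∂u_i/∂g_i = α_i − 1, so country i contributes w_i if α_i > 1, else 0.
α_i > 1 for i ∈ {2, 4}; NE contributions (0, 9, 0, 9, 0, 0), G = 18.
u_1 = (17 − 0) + 0.24·18 = 21.32.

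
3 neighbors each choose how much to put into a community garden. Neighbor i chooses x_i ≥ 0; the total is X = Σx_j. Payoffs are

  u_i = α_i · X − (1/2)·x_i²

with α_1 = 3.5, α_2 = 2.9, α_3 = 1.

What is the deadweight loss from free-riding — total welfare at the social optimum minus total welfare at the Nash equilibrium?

Neighbor i's FOC: ∂u_i/∂x_i = α_i − x_i = 0, so x_i* = α_i.
NE contributions = (3.5, 2.9, 1); X = 7.4.
W^NE = (Σα)·X − ½Σα_i² = 7.4² − ½·21.66 = 43.93.
Planner sets x_i = Σα_j = 7.4 for every i, so X^SO = 3·7.4 = 22.2.
W^SO = (Σα)·X^SO − ½·3·(Σα)² = (3/2)·7.4² = 82.14.
Deadweight loss = W^SO − W^NE = 38.21.

38.21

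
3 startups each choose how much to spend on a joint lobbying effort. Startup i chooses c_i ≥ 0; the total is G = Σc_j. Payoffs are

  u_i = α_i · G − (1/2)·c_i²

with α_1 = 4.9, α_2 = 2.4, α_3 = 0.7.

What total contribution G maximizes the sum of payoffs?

Planner FOC: ∂(Σu_j)/∂c_i = (Σα_j) − c_i = 0, so c_i^SO = Σα_j = 8 for every i; G^SO = 24.

24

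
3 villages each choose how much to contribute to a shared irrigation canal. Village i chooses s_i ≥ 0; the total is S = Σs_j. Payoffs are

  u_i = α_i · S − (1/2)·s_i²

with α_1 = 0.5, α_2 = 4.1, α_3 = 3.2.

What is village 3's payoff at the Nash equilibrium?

19.84

Village i's FOC: ∂u_i/∂s_i = α_i − s_i = 0, so s_i* = α_i.
NE contributions = (0.5, 4.1, 3.2); S = 7.8.
u_3 = α_3·S − ½·(s_3)² = 3.2·7.8 − ½·3.2² = 19.84.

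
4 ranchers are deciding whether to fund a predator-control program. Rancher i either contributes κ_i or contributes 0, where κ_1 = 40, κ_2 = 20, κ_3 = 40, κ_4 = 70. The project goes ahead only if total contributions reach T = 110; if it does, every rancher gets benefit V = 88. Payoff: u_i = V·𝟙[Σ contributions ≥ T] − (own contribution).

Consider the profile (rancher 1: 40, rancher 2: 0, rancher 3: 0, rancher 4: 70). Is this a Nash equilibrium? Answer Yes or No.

Total = 110 ≥ 110: provided.
Rancher 1 (pledges 40, payoff 48): dropping to 0 → total 70, payoff 0. No gain.
Rancher 2 (pledges 0, payoff 88): pledging 20 → total 130, payoff 68. No gain.
Rancher 3 (pledges 0, payoff 88): pledging 40 → total 150, payoff 48. No gain.
Rancher 4 (pledges 70, payoff 18): dropping to 0 → total 40, payoff 0. No gain.

Yes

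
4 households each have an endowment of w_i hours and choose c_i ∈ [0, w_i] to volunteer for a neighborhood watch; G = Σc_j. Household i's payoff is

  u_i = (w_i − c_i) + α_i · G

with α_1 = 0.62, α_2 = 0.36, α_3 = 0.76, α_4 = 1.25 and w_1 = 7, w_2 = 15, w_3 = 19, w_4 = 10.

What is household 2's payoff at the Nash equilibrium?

18.6

∂u_i/∂c_i = α_i − 1, so household i contributes w_i if α_i > 1, else 0.
α_i > 1 for i ∈ {4}; NE contributions (0, 0, 0, 10), G = 10.
u_2 = (15 − 0) + 0.36·10 = 18.6.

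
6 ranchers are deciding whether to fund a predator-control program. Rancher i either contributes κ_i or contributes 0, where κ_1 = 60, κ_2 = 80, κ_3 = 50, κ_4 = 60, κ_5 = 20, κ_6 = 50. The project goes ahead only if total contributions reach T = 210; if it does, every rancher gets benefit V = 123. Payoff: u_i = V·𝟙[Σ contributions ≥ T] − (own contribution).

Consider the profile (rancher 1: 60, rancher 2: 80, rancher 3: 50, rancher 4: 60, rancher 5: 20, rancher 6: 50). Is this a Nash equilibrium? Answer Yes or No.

Total = 320 ≥ 210: provided.
Rancher 1 (pledges 60, payoff 63): dropping to 0 → total 260, payoff 123. Profitable deviation.

No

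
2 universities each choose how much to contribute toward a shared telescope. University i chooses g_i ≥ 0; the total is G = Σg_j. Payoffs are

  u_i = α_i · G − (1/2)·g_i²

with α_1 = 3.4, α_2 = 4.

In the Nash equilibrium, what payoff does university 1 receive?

19.38

University i's FOC: ∂u_i/∂g_i = α_i − g_i = 0, so g_i* = α_i.
NE contributions = (3.4, 4); G = 7.4.
u_1 = α_1·G − ½·(g_1)² = 3.4·7.4 − ½·3.4² = 19.38.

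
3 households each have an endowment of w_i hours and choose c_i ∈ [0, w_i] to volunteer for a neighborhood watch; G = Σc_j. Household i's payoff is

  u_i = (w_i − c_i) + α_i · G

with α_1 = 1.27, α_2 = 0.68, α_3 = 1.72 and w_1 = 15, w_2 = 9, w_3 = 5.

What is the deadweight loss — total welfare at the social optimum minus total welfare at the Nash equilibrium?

24.03

∂u_i/∂c_i = α_i − 1, so household i contributes w_i if α_i > 1, else 0.
α_i > 1 for i ∈ {1, 3}; NE contributions (15, 0, 5), G = 20.
W^NE = Σw_i − G^NE + (Σα_i)·G^NE = 29 + 2.67·20 = 82.4.
Planner: ∂(Σu_j)/∂c_i = Σα_j − 1 = 2.67 > 0, so everyone contributes w_i; G^SO = 29, W^SO = 29 + 2.67·29 = 106.43.
Deadweight loss = 24.03.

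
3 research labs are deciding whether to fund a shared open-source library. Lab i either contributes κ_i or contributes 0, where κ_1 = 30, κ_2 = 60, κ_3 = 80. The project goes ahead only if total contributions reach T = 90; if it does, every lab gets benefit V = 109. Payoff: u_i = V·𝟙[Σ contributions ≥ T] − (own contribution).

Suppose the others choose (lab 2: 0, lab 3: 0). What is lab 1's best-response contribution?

Others' total = 0. Even contributing 30 gives 30 < 90: no benefit either way.
Best response: 0.

0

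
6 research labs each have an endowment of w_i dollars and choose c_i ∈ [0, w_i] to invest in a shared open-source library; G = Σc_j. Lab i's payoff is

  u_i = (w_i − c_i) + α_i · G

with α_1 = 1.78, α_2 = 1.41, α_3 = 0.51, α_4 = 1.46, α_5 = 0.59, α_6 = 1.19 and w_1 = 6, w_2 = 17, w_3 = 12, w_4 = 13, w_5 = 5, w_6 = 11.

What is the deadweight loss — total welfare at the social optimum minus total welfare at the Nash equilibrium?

∂u_i/∂c_i = α_i − 1, so lab i contributes w_i if α_i > 1, else 0.
α_i > 1 for i ∈ {1, 2, 4, 6}; NE contributions (6, 17, 0, 13, 0, 11), G = 47.
W^NE = Σw_i − G^NE + (Σα_i)·G^NE = 64 + 5.94·47 = 343.18.
Planner: ∂(Σu_j)/∂c_i = Σα_j − 1 = 5.94 > 0, so everyone contributes w_i; G^SO = 64, W^SO = 64 + 5.94·64 = 444.16.
Deadweight loss = 100.98.

100.98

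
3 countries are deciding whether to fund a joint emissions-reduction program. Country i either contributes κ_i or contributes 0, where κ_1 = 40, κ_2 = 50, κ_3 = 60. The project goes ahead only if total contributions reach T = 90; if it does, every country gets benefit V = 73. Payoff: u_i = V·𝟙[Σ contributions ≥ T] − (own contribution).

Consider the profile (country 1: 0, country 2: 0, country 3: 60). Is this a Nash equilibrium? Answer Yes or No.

No

Total = 60 < 90: not provided.
Country 1 (pledges 0, payoff 0): pledging 40 → total 100, payoff 33. Profitable deviation.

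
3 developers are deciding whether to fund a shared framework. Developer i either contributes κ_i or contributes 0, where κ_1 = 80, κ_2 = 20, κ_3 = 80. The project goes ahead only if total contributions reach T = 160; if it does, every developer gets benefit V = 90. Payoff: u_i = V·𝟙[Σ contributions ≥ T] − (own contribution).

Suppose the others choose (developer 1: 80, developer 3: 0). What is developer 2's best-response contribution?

0

Others' total = 80. Even contributing 20 gives 100 < 160: no benefit either way.
Best response: 0.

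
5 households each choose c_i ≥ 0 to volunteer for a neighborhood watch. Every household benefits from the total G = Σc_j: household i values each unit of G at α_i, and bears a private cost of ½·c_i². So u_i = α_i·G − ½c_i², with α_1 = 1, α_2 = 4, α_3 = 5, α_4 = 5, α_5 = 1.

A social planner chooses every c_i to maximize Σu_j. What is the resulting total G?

80

Planner FOC: ∂(Σu_j)/∂c_i = (Σα_j) − c_i = 0, so c_i^SO = Σα_j = 16 for every i; G^SO = 80.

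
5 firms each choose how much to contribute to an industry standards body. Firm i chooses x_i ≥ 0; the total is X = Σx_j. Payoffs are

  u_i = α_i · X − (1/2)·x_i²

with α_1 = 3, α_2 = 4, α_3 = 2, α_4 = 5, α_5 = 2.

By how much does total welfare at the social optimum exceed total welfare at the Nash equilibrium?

Firm i's FOC: ∂u_i/∂x_i = α_i − x_i = 0, so x_i* = α_i.
NE contributions = (3, 4, 2, 5, 2); X = 16.
W^NE = (Σα)·X − ½Σα_i² = 16² − ½·58 = 227.
Planner sets x_i = Σα_j = 16 for every i, so X^SO = 5·16 = 80.
W^SO = (Σα)·X^SO − ½·5·(Σα)² = (5/2)·16² = 640.
Deadweight loss = W^SO − W^NE = 413.

413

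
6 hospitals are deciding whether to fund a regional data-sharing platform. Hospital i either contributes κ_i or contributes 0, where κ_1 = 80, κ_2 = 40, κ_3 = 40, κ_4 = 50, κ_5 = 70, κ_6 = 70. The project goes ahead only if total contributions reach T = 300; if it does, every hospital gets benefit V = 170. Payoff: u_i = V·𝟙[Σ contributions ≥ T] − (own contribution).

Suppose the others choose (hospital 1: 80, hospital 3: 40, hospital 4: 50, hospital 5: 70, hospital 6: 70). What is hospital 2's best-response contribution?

0

Others' total = 310 ≥ 300; contributing adds cost 40 for no extra benefit.
Best response: 0.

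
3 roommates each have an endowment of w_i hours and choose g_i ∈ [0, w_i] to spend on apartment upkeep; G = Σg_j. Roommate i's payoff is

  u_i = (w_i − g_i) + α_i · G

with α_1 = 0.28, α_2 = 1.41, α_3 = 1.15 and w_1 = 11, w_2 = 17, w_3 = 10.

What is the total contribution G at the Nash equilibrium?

27

∂u_i/∂g_i = α_i − 1, so roommate i contributes w_i if α_i > 1, else 0.
α_i > 1 for i ∈ {2, 3}; NE contributions (0, 17, 10), G = 27.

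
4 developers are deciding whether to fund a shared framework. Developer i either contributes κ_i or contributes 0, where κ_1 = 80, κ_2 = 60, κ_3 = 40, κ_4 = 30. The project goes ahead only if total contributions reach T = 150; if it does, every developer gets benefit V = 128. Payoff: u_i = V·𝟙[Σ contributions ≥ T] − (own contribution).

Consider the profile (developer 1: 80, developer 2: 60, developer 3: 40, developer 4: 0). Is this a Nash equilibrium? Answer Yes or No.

Yes

Total = 180 ≥ 150: provided.
Developer 1 (pledges 80, payoff 48): dropping to 0 → total 100, payoff 0. No gain.
Developer 2 (pledges 60, payoff 68): dropping to 0 → total 120, payoff 0. No gain.
Developer 3 (pledges 40, payoff 88): dropping to 0 → total 140, payoff 0. No gain.
Developer 4 (pledges 0, payoff 128): pledging 30 → total 210, payoff 98. No gain.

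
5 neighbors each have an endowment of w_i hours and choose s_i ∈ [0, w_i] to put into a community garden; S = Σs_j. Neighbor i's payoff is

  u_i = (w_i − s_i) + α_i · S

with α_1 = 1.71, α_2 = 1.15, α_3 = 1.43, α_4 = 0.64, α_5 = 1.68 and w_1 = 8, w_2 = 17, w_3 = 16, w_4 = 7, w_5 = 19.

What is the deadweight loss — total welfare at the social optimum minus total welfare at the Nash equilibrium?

∂u_i/∂s_i = α_i − 1, so neighbor i contributes w_i if α_i > 1, else 0.
α_i > 1 for i ∈ {1, 2, 3, 5}; NE contributions (8, 17, 16, 0, 19), S = 60.
W^NE = Σw_i − S^NE + (Σα_i)·S^NE = 67 + 5.61·60 = 403.6.
Planner: ∂(Σu_j)/∂s_i = Σα_j − 1 = 5.61 > 0, so everyone contributes w_i; S^SO = 67, W^SO = 67 + 5.61·67 = 442.87.
Deadweight loss = 39.27.

39.27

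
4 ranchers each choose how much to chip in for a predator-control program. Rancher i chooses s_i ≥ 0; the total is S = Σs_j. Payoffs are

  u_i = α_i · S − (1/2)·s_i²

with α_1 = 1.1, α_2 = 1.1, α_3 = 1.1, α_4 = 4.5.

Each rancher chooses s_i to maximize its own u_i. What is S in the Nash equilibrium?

7.8

Rancher i's FOC: ∂u_i/∂s_i = α_i − s_i = 0, so s_i* = α_i.
NE contributions = (1.1, 1.1, 1.1, 4.5); S = 7.8.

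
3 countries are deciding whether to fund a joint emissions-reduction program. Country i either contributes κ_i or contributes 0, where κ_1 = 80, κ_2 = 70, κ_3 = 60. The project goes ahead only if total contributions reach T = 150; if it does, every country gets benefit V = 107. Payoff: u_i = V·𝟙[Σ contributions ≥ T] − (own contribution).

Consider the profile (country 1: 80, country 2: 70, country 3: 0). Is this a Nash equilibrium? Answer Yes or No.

Yes

Total = 150 ≥ 150: provided.
Country 1 (pledges 80, payoff 27): dropping to 0 → total 70, payoff 0. No gain.
Country 2 (pledges 70, payoff 37): dropping to 0 → total 80, payoff 0. No gain.
Country 3 (pledges 0, payoff 107): pledging 60 → total 210, payoff 47. No gain.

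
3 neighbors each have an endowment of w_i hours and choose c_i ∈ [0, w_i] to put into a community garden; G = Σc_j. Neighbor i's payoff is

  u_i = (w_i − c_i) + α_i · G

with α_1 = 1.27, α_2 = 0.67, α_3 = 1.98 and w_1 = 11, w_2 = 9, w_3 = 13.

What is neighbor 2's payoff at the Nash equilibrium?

∂u_i/∂c_i = α_i − 1, so neighbor i contributes w_i if α_i > 1, else 0.
α_i > 1 for i ∈ {1, 3}; NE contributions (11, 0, 13), G = 24.
u_2 = (9 − 0) + 0.67·24 = 25.08.

25.08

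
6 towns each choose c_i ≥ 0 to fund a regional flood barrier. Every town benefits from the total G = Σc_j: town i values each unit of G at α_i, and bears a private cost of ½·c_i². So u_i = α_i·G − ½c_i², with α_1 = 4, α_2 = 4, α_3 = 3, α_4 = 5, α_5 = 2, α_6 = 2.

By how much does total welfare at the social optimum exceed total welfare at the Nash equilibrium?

Town i's FOC: ∂u_i/∂c_i = α_i − c_i = 0, so c_i* = α_i.
NE contributions = (4, 4, 3, 5, 2, 2); G = 20.
W^NE = (Σα)·G − ½Σα_i² = 20² − ½·74 = 363.
Planner sets c_i = Σα_j = 20 for every i, so G^SO = 6·20 = 120.
W^SO = (Σα)·G^SO − ½·6·(Σα)² = (6/2)·20² = 1200.
Deadweight loss = W^SO − W^NE = 837.

837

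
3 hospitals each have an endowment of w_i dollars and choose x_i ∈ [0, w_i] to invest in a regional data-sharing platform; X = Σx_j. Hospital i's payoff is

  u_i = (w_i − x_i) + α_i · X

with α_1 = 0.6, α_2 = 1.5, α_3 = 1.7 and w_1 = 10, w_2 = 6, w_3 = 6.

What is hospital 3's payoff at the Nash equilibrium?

∂u_i/∂x_i = α_i − 1, so hospital i contributes w_i if α_i > 1, else 0.
α_i > 1 for i ∈ {2, 3}; NE contributions (0, 6, 6), X = 12.
u_3 = (6 − 6) + 1.7·12 = 20.4.

20.4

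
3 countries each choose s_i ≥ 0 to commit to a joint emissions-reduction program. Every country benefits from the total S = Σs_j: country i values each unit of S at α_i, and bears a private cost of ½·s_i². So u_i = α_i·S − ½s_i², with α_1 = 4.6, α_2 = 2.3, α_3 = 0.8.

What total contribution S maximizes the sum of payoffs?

23.1

Planner FOC: ∂(Σu_j)/∂s_i = (Σα_j) − s_i = 0, so s_i^SO = Σα_j = 7.7 for every i; S^SO = 23.1.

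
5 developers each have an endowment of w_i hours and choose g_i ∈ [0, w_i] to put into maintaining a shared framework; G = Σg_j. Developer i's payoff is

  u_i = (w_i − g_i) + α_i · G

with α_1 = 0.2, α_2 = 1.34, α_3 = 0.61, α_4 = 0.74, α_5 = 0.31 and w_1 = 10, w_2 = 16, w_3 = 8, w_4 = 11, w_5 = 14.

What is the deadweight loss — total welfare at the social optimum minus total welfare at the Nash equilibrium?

94.6

∂u_i/∂g_i = α_i − 1, so developer i contributes w_i if α_i > 1, else 0.
α_i > 1 for i ∈ {2}; NE contributions (0, 16, 0, 0, 0), G = 16.
W^NE = Σw_i − G^NE + (Σα_i)·G^NE = 59 + 2.2·16 = 94.2.
Planner: ∂(Σu_j)/∂g_i = Σα_j − 1 = 2.2 > 0, so everyone contributes w_i; G^SO = 59, W^SO = 59 + 2.2·59 = 188.8.
Deadweight loss = 94.6.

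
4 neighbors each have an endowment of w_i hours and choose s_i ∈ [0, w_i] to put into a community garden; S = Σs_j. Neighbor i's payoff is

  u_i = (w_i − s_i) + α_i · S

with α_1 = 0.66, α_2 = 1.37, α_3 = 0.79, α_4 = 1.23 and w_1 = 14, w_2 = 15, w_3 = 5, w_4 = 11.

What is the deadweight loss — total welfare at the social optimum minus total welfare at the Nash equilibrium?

57.95

∂u_i/∂s_i = α_i − 1, so neighbor i contributes w_i if α_i > 1, else 0.
α_i > 1 for i ∈ {2, 4}; NE contributions (0, 15, 0, 11), S = 26.
W^NE = Σw_i − S^NE + (Σα_i)·S^NE = 45 + 3.05·26 = 124.3.
Planner: ∂(Σu_j)/∂s_i = Σα_j − 1 = 3.05 > 0, so everyone contributes w_i; S^SO = 45, W^SO = 45 + 3.05·45 = 182.25.
Deadweight loss = 57.95.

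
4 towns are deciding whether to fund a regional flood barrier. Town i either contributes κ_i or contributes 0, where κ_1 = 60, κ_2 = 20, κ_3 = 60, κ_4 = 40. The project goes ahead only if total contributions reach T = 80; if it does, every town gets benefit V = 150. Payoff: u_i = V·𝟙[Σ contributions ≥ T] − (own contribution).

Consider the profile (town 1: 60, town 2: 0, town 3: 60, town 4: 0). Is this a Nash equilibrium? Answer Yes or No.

Yes

Total = 120 ≥ 80: provided.
Town 1 (pledges 60, payoff 90): dropping to 0 → total 60, payoff 0. No gain.
Town 2 (pledges 0, payoff 150): pledging 20 → total 140, payoff 130. No gain.
Town 3 (pledges 60, payoff 90): dropping to 0 → total 60, payoff 0. No gain.
Town 4 (pledges 0, payoff 150): pledging 40 → total 160, payoff 110. No gain.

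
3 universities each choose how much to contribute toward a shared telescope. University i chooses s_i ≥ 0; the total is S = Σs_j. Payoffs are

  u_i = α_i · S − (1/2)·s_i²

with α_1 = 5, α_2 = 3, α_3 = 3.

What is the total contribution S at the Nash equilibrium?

11

University i's FOC: ∂u_i/∂s_i = α_i − s_i = 0, so s_i* = α_i.
NE contributions = (5, 3, 3); S = 11.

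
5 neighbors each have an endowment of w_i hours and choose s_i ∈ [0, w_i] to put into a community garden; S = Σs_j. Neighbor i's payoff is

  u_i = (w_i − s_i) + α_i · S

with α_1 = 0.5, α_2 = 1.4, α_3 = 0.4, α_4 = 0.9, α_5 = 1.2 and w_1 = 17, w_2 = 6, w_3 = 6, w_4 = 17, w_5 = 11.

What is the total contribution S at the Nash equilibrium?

∂u_i/∂s_i = α_i − 1, so neighbor i contributes w_i if α_i > 1, else 0.
α_i > 1 for i ∈ {2, 5}; NE contributions (0, 6, 0, 0, 11), S = 17.

17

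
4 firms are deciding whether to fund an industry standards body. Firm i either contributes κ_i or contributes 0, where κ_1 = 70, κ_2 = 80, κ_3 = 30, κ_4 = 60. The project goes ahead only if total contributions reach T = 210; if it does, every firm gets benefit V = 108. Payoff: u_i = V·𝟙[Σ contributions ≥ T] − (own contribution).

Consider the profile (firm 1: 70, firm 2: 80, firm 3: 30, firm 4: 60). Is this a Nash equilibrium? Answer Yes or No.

Total = 240 ≥ 210: provided.
Firm 1 (pledges 70, payoff 38): dropping to 0 → total 170, payoff 0. No gain.
Firm 2 (pledges 80, payoff 28): dropping to 0 → total 160, payoff 0. No gain.
Firm 3 (pledges 30, payoff 78): dropping to 0 → total 210, payoff 108. Profitable deviation.

No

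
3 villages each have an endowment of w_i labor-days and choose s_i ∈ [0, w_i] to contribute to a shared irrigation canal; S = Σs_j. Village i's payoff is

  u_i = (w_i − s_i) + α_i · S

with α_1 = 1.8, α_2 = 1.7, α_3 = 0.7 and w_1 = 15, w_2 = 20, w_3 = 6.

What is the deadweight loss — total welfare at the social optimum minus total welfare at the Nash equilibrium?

∂u_i/∂s_i = α_i − 1, so village i contributes w_i if α_i > 1, else 0.
α_i > 1 for i ∈ {1, 2}; NE contributions (15, 20, 0), S = 35.
W^NE = Σw_i − S^NE + (Σα_i)·S^NE = 41 + 3.2·35 = 153.
Planner: ∂(Σu_j)/∂s_i = Σα_j − 1 = 3.2 > 0, so everyone contributes w_i; S^SO = 41, W^SO = 41 + 3.2·41 = 172.2.
Deadweight loss = 19.2.

19.2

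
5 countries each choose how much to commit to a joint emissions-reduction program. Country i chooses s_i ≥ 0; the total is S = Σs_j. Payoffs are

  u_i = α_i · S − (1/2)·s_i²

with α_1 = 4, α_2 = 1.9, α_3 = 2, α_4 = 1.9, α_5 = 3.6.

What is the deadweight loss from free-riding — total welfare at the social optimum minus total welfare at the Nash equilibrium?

Country i's FOC: ∂u_i/∂s_i = α_i − s_i = 0, so s_i* = α_i.
NE contributions = (4, 1.9, 2, 1.9, 3.6); S = 13.4.
W^NE = (Σα)·S − ½Σα_i² = 13.4² − ½·40.18 = 159.47.
Planner sets s_i = Σα_j = 13.4 for every i, so S^SO = 5·13.4 = 67.
W^SO = (Σα)·S^SO − ½·5·(Σα)² = (5/2)·13.4² = 448.9.
Deadweight loss = W^SO − W^NE = 289.43.

289.43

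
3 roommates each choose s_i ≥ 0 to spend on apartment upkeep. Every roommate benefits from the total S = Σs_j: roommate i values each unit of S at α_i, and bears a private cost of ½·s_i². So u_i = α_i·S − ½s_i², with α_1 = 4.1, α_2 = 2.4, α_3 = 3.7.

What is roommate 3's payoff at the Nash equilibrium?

Roommate i's FOC: ∂u_i/∂s_i = α_i − s_i = 0, so s_i* = α_i.
NE contributions = (4.1, 2.4, 3.7); S = 10.2.
u_3 = α_3·S − ½·(s_3)² = 3.7·10.2 − ½·3.7² = 30.895.

30.895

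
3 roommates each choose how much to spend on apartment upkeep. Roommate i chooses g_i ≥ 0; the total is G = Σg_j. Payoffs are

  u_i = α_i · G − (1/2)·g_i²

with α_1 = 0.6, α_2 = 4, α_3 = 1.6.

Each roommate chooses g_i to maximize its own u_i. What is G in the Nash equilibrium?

6.2

Roommate i's FOC: ∂u_i/∂g_i = α_i − g_i = 0, so g_i* = α_i.
NE contributions = (0.6, 4, 1.6); G = 6.2.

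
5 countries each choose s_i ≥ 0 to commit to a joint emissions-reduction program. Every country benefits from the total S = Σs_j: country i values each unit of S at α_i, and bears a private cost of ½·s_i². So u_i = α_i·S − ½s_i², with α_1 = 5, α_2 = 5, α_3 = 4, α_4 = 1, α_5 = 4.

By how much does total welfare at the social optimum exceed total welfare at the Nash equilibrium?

583

Country i's FOC: ∂u_i/∂s_i = α_i − s_i = 0, so s_i* = α_i.
NE contributions = (5, 5, 4, 1, 4); S = 19.
W^NE = (Σα)·S − ½Σα_i² = 19² − ½·83 = 319.5.
Planner sets s_i = Σα_j = 19 for every i, so S^SO = 5·19 = 95.
W^SO = (Σα)·S^SO − ½·5·(Σα)² = (5/2)·19² = 902.5.
Deadweight loss = W^SO − W^NE = 583.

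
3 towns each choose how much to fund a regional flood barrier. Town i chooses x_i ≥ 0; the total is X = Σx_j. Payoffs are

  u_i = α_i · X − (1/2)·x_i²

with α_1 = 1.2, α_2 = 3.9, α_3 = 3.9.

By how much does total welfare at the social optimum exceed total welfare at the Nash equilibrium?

56.43

Town i's FOC: ∂u_i/∂x_i = α_i − x_i = 0, so x_i* = α_i.
NE contributions = (1.2, 3.9, 3.9); X = 9.
W^NE = (Σα)·X − ½Σα_i² = 9² − ½·31.86 = 65.07.
Planner sets x_i = Σα_j = 9 for every i, so X^SO = 3·9 = 27.
W^SO = (Σα)·X^SO − ½·3·(Σα)² = (3/2)·9² = 121.5.
Deadweight loss = W^SO − W^NE = 56.43.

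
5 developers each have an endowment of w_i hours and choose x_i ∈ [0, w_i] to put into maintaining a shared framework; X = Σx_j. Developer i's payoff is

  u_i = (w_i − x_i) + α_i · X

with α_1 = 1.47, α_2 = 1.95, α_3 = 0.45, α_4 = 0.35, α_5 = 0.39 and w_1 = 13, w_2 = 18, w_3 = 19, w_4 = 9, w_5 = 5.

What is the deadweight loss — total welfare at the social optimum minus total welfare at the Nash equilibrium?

119.13

∂u_i/∂x_i = α_i − 1, so developer i contributes w_i if α_i > 1, else 0.
α_i > 1 for i ∈ {1, 2}; NE contributions (13, 18, 0, 0, 0), X = 31.
W^NE = Σw_i − X^NE + (Σα_i)·X^NE = 64 + 3.61·31 = 175.91.
Planner: ∂(Σu_j)/∂x_i = Σα_j − 1 = 3.61 > 0, so everyone contributes w_i; X^SO = 64, W^SO = 64 + 3.61·64 = 295.04.
Deadweight loss = 119.13.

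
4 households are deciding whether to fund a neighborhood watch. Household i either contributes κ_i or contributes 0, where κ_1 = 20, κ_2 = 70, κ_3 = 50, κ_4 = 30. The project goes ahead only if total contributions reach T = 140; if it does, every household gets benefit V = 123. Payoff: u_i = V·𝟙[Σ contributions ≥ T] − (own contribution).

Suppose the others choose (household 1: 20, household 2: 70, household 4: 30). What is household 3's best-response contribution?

50

Others' total = 120. Contributing 50 brings total to 170 ≥ 140: gain V − κ_3 = 73.
Best response: 50.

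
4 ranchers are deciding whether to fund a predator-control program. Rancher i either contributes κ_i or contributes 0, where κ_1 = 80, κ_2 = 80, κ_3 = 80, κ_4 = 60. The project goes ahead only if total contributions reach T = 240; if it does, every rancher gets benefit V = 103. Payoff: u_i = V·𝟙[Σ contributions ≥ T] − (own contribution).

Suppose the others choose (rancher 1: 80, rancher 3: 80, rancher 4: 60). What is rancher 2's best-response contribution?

80

Others' total = 220. Contributing 80 brings total to 300 ≥ 240: gain V − κ_2 = 23.
Best response: 80.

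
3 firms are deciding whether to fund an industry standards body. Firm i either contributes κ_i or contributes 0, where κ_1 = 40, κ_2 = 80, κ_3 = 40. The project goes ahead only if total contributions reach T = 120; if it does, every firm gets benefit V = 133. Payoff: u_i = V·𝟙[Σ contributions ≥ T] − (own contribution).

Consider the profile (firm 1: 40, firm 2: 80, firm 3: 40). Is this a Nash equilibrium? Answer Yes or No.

Total = 160 ≥ 120: provided.
Firm 1 (pledges 40, payoff 93): dropping to 0 → total 120, payoff 133. Profitable deviation.

No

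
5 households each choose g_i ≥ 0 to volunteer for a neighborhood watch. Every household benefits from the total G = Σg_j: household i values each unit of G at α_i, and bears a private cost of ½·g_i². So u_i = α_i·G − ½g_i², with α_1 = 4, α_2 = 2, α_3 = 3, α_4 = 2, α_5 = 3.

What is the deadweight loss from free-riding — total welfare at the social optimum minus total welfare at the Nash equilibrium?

315

Household i's FOC: ∂u_i/∂g_i = α_i − g_i = 0, so g_i* = α_i.
NE contributions = (4, 2, 3, 2, 3); G = 14.
W^NE = (Σα)·G − ½Σα_i² = 14² − ½·42 = 175.
Planner sets g_i = Σα_j = 14 for every i, so G^SO = 5·14 = 70.
W^SO = (Σα)·G^SO − ½·5·(Σα)² = (5/2)·14² = 490.
Deadweight loss = W^SO − W^NE = 315.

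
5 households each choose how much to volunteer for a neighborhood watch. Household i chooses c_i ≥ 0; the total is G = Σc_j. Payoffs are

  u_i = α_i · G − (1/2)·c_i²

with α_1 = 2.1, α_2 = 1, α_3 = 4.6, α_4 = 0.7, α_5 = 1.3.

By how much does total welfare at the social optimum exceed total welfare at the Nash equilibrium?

Household i's FOC: ∂u_i/∂c_i = α_i − c_i = 0, so c_i* = α_i.
NE contributions = (2.1, 1, 4.6, 0.7, 1.3); G = 9.7.
W^NE = (Σα)·G − ½Σα_i² = 9.7² − ½·28.75 = 79.715.
Planner sets c_i = Σα_j = 9.7 for every i, so G^SO = 5·9.7 = 48.5.
W^SO = (Σα)·G^SO − ½·5·(Σα)² = (5/2)·9.7² = 235.225.
Deadweight loss = W^SO − W^NE = 155.51.

155.51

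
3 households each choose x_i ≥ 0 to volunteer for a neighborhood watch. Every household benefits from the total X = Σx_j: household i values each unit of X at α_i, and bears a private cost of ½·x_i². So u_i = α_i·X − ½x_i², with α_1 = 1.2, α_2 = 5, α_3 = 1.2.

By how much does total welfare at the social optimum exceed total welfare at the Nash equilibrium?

41.32

Household i's FOC: ∂u_i/∂x_i = α_i − x_i = 0, so x_i* = α_i.
NE contributions = (1.2, 5, 1.2); X = 7.4.
W^NE = (Σα)·X − ½Σα_i² = 7.4² − ½·27.88 = 40.82.
Planner sets x_i = Σα_j = 7.4 for every i, so X^SO = 3·7.4 = 22.2.
W^SO = (Σα)·X^SO − ½·3·(Σα)² = (3/2)·7.4² = 82.14.
Deadweight loss = W^SO − W^NE = 41.32.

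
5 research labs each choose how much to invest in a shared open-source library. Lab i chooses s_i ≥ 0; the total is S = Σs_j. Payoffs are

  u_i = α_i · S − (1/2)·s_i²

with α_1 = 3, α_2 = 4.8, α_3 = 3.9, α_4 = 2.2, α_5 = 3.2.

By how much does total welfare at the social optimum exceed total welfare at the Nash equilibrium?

469.78

Lab i's FOC: ∂u_i/∂s_i = α_i − s_i = 0, so s_i* = α_i.
NE contributions = (3, 4.8, 3.9, 2.2, 3.2); S = 17.1.
W^NE = (Σα)·S − ½Σα_i² = 17.1² − ½·62.33 = 261.245.
Planner sets s_i = Σα_j = 17.1 for every i, so S^SO = 5·17.1 = 85.5.
W^SO = (Σα)·S^SO − ½·5·(Σα)² = (5/2)·17.1² = 731.025.
Deadweight loss = W^SO − W^NE = 469.78.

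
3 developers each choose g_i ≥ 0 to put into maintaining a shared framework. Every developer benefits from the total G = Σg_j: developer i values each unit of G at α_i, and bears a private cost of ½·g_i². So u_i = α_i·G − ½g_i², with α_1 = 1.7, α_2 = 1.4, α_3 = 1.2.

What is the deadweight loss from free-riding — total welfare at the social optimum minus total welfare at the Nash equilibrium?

Developer i's FOC: ∂u_i/∂g_i = α_i − g_i = 0, so g_i* = α_i.
NE contributions = (1.7, 1.4, 1.2); G = 4.3.
W^NE = (Σα)·G − ½Σα_i² = 4.3² − ½·6.29 = 15.345.
Planner sets g_i = Σα_j = 4.3 for every i, so G^SO = 3·4.3 = 12.9.
W^SO = (Σα)·G^SO − ½·3·(Σα)² = (3/2)·4.3² = 27.735.
Deadweight loss = W^SO − W^NE = 12.39.

12.39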